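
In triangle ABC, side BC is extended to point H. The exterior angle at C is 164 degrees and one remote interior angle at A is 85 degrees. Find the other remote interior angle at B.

By the exterior angle theorem: exterior angle = sum of remote interior angles.
164 = 85 + angle B
angle B = 164 - 85 = 79 degrees

79 degrees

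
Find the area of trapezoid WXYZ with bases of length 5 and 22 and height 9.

A trapezoid's area equals the midsegment times the height.
The midsegment is (5 + 22) / 2 = 27/2.
Area = 27/2 * 9 = 243/2.

243/2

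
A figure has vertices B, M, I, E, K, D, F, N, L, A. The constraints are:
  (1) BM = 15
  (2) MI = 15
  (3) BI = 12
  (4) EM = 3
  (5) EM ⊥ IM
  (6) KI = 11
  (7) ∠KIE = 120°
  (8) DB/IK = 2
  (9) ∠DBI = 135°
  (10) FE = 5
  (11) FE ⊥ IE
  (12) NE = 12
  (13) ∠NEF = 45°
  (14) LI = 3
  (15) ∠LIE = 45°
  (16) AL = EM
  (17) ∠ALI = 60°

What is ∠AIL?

From the given relations: AL = EM = 3.
Step 1: By the law of cosines on triangle ILA: IA² = 3² + 3² − 2·3·3·cos(60°) = 9, so IA = 3.
Step 2: By the inverse law of cosines on triangle AIL: cos(∠AIL) = (3² + 3² − 3²) / (2·3·3) = 9/18 = 0.5, so ∠AIL = 60°.

Therefore, the measure of angle ∠AIL = 60°.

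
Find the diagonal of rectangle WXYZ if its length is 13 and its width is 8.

d = sqrt(13^2 + 8^2) = sqrt(233)

sqrt(233)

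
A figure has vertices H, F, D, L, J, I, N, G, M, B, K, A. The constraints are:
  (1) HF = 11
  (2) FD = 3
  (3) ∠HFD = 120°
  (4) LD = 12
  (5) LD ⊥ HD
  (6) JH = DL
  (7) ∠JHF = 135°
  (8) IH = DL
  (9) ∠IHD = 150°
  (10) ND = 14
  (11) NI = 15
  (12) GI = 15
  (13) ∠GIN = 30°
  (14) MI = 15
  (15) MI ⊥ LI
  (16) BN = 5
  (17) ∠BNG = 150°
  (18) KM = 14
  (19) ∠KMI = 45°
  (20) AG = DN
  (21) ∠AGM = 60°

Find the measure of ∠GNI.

Step 1: By the law of cosines on triangle NIG: NG² = 15² + 15² − 2·15·15·cos(30°) = 60.29, so NG ≈ 7.76.
Step 2: By the inverse law of cosines on triangle GNI: cos(∠GNI) = (7.76² + 15² − 15²) / (2·7.76·15) = 60.29/232.94 = 0.2588, so ∠GNI = 75°.

Therefore, the measure of angle ∠GNI = 75°.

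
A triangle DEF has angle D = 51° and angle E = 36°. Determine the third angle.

angle F = 180 - 51 - 36 = 93 degrees.

93 degrees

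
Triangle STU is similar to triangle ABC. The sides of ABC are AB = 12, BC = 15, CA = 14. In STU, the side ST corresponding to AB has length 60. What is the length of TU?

Similar triangles have proportional sides. Setting up the proportion:
ST / AB = TU / BC
60 / 12 = TU / 15
TU = 15 * 60 / 12 = 75.

75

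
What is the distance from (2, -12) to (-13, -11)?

d = sqrt((-13 - 2)^2 + (-11 - -12)^2)
d = sqrt(-15^2 + 1^2)
d = sqrt(225 + 1)
d = sqrt(226)

sqrt(226)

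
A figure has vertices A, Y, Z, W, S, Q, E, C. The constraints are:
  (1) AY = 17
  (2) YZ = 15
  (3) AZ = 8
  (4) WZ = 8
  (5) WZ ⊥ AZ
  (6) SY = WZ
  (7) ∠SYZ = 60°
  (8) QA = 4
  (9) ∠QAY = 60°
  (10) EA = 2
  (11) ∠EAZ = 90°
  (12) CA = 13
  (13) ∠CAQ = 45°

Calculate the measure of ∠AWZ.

Step 1: By the law of cosines on triangle WZA: WA² = 8² + 8² − 2·8·8·cos(90°) = 128, so WA = 8·√2.
Step 2: By the inverse law of cosines on triangle AWZ: cos(∠AWZ) = ((8·√2)² + 8² − 8²) / (2·8·√2·8) = 128/181.02 = 0.7071, so ∠AWZ = 45°.

Therefore, the measure of angle ∠AWZ = 45°.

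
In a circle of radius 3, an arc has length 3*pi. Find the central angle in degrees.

θ = 360 × 3*pi / (2π × 3) = 180° (rearranging arc length formula).

180°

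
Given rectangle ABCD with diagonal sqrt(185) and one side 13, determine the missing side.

b = sqrt(d^2 - a^2) = sqrt(185 - 169) = sqrt(16) = 4

4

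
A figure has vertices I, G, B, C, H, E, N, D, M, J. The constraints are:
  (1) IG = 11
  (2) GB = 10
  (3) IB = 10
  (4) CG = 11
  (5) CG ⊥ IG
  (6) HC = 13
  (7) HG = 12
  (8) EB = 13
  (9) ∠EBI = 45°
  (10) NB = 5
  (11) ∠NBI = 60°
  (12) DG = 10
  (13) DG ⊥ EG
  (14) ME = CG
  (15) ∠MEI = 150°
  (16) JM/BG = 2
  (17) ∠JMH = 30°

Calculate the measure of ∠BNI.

Step 1: By the law of cosines on triangle NBI: NI² = 5² + 10² − 2·5·10·cos(60°) = 75, so NI = 5·√3.
Step 2: By the inverse law of cosines on triangle BNI: cos(∠BNI) = (5² + (5·√3)² − 10²) / (2·5·5·√3) = 0/86.6 = 0, so ∠BNI = 90°.

Therefore, the measure of angle ∠BNI = 90°.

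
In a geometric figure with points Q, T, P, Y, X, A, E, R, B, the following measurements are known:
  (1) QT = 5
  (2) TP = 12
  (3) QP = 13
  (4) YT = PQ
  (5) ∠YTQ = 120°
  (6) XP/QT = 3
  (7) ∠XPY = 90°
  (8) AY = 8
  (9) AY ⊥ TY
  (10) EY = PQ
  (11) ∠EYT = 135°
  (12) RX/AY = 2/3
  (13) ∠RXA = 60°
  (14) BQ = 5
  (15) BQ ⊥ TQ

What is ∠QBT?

Step 1: By the law of cosines on triangle BQT: BT² = 5² + 5² − 2·5·5·cos(90°) = 50, so BT = 5·√2.
Step 2: By the inverse law of cosines on triangle QBT: cos(∠QBT) = (5² + (5·√2)² − 5²) / (2·5·5·√2) = 50/70.71 = 0.7071, so ∠QBT = 45°.

Therefore, the measure of angle ∠QBT = 45°.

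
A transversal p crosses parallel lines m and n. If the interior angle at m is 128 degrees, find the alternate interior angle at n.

Alternate interior angles lie on opposite sides of the transversal, between the parallel lines.
By the alternate interior angle theorem, they are equal: 128 degrees.

128 degrees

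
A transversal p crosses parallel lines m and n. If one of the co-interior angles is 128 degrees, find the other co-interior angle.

Co-interior (same-side interior) angles are between the parallel lines on the same side of the transversal.
Unlike corresponding or alternate interior angles, they are supplementary rather than equal.
So the angle = 180 - 128 = 52 degrees.

52 degrees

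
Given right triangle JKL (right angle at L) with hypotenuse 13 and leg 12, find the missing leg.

KL = sqrt(13^2 - 12^2) = sqrt(25) = 5

5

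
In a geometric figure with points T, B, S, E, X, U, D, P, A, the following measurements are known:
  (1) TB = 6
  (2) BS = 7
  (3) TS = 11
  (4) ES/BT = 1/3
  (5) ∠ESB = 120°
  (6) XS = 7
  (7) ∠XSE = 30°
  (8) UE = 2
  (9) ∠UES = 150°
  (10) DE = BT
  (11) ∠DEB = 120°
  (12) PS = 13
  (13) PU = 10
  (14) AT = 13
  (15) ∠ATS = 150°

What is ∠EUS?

From the given relations: ES = 1/3·BT = 1/3·6 = 2.
Step 1: By the law of cosines on triangle UES: US² = 2² + 2² − 2·2·2·cos(150°) = 14.93, so US ≈ 3.86.
Step 2: By the inverse law of cosines on triangle EUS: cos(∠EUS) = (2² + 3.86² − 2²) / (2·2·3.86) = 14.93/15.45 = 0.9659, so ∠EUS = 15°.

Therefore, the measure of angle ∠EUS = 15°.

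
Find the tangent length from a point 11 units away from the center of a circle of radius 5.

tangent = √(d² - r²) = √(11² - 5²) = √(121 - 25) = √96 = 4*sqrt(6)

4*sqrt(6)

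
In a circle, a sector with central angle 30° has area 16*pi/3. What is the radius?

r² = 360 × 16*pi/3 / (π × 30) = 64, so r = 8.

8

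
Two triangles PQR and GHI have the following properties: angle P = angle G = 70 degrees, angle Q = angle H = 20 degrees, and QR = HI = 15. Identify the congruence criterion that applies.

The given information matches AAS: Two pairs of corresponding angles and a non-included side are equal (Angle-Angle-Side).

AAS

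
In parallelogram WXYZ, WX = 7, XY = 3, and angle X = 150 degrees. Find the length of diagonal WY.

The diagonal of a parallelogram can be found by treating two adjacent sides and the diagonal as a triangle.
Applying the law of cosines with sides 7, 3 and included angle 150°:
d^2 = 49 + 9 - 42*cos(150°) = 21*sqrt(3) + 58
d = sqrt(21*sqrt(3) + 58)

sqrt(21*sqrt(3) + 58)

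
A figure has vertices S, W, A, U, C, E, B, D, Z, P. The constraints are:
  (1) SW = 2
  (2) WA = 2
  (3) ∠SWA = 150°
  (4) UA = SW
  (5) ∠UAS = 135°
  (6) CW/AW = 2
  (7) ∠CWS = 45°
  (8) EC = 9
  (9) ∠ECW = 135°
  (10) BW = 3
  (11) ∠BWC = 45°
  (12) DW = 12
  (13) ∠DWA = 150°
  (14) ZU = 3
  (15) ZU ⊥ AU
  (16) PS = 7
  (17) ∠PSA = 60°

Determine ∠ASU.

From the given relations: UA = SW = 2.
Step 1: By the law of cosines on triangle SWA: SA² = 2² + 2² − 2·2·2·cos(150°) = 14.93, so SA ≈ 3.86.
Step 2: By the law of cosines on triangle SAU: SU² = 3.86² + 2² − 2·3.86·2·cos(135°) = 29.86, so SU ≈ 5.46.
Step 3: By the inverse law of cosines on triangle ASU: cos(∠ASU) = (3.86² + 5.46² − 2²) / (2·3.86·5.46) = 40.78/42.22 = 0.9659, so ∠ASU = 15°.

Therefore, the measure of angle ∠ASU = 15°.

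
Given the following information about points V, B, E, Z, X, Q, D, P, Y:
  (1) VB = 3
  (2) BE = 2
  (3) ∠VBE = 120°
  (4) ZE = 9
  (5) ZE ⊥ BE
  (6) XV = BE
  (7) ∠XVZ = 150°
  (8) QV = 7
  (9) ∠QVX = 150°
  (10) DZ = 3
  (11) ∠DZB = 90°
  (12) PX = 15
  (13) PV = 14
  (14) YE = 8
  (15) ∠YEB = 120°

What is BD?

Step 1: By the law of cosines on triangle ZEB: ZB² = 9² + 2² − 2·9·2·cos(90°) = 85, so ZB = √85.
Step 2: By the law of cosines on triangle BZD: BD² = √85² + 3² − 2·√85·3·cos(90°) = 94, so BD = √94.

Therefore, the length of BD = √94.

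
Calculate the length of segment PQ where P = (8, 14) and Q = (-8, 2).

The horizontal distance is |-8 - 8| = 16 and the vertical distance is |2 - 14| = 12.
By the Pythagorean theorem, d = sqrt(16^2 + 12^2) = sqrt(400) = 20.

20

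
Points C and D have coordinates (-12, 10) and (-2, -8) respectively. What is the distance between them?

The horizontal distance is |-2 - -12| = 10 and the vertical distance is |-8 - 10| = 18.
By the Pythagorean theorem, d = sqrt(10^2 + 18^2) = sqrt(424) = 2*sqrt(106).

2*sqrt(106)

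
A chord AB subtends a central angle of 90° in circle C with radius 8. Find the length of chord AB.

Drop a perpendicular from the center to the chord, bisecting both the chord and the central angle.
Each half-chord = r sin(θ/2) = 8 sin(45°).
The full chord = 2 × 8 × sin(45°) = 8*sqrt(2).

8*sqrt(2)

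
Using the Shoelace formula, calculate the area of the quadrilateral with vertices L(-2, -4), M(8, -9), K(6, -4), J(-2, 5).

Using the Shoelace formula for a quadrilateral (vertices in order):
Area = (1/2)|sum of (x_i * y_(i+1) - x_(i+1) * y_i)|
Terms: (-2*-9 - 8*-4) = 50, (8*-4 - 6*-9) = 22, (6*5 - -2*-4) = 22, (-2*-4 - -2*5) = 18
Sum = 112
Area = (1/2)(112) = 56

56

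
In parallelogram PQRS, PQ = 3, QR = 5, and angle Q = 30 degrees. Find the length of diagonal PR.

Using the law of cosines:
d^2 = 3^2 + 5^2 - 2(3)(5)cos(30 degrees)
d^2 = 9 + 25 - 30*sqrt(3)/2
d^2 = 34 - 15*sqrt(3)
d = sqrt(34 - 15*sqrt(3))

sqrt(34 - 15*sqrt(3))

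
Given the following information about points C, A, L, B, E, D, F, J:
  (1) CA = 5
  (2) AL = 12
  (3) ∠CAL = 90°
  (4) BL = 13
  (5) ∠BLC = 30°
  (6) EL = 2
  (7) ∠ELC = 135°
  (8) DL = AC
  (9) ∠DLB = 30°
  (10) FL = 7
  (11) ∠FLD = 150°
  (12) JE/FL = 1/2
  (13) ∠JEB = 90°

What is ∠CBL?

Step 1: By the law of cosines on triangle LAC: LC² = 12² + 5² − 2·12·5·cos(90°) = 169, so LC = 13.
Step 2: By the law of cosines on triangle BLC: BC² = 13² + 13² − 2·13·13·cos(30°) = 45.28, so BC ≈ 6.73.
Step 3: By the inverse law of cosines on triangle CBL: cos(∠CBL) = (6.73² + 13² − 13²) / (2·6.73·13) = 45.28/174.96 = 0.2588, so ∠CBL = 75°.

Therefore, the measure of angle ∠CBL = 75°.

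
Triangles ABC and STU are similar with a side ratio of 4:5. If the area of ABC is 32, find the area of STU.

For similar figures, the area ratio equals the square of the side ratio.
Side ratio (ABC to STU) = 4:5, so area ratio = 4^2:5^2 = 16:25.
If the area of ABC is 32, then the area of STU = 32 * (25/16) = 50.

50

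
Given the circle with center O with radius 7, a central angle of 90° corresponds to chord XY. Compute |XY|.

Chord length = 2r sin(θ/2)
= 2 × 7 × sin(90°/2)
= 2 × 7 × sin(45°)
= 7*sqrt(2)

7*sqrt(2)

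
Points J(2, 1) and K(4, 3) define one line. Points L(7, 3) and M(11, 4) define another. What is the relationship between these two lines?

Slope of line 1: m1 = (3 - 1)/(4 - 2) = 2/2 = 1
Slope of line 2: m2 = (4 - 3)/(11 - 7) = 1/4 = 1/4
m1 != m2 (1 != 1/4), so not parallel.
m1 * m2 = (1) * (1/4) = 1/4 != -1, so not perpendicular.
The lines are neither parallel nor perpendicular.

Neither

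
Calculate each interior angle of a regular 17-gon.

Each interior angle of a regular n-gon is (n - 2) * 180 / n.
For n = 17: (17 - 2) * 180 / 17 = 2700/17 = 2700/17 degrees.

2700/17 degrees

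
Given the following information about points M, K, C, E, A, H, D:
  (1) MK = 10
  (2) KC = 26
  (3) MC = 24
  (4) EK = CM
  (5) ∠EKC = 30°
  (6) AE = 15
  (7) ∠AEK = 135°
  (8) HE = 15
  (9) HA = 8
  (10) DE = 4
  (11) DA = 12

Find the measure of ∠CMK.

Step 1: By the inverse law of cosines on triangle CMK: cos(∠CMK) = (24² + 10² − 26²) / (2·24·10) = 0/480 = 0, so ∠CMK = 90°.

Therefore, the measure of angle ∠CMK = 90°.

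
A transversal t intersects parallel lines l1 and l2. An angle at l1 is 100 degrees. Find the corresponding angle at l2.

Corresponding angles formed by parallel lines and a transversal are equal.
The given angle is 100 degrees.
The corresponding angle = 100 degrees.

100 degrees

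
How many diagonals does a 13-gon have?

Total line segments between 13 vertices = C(13,2) = 78.
Subtract the 13 sides: 78 - 13 = 65 diagonals.

65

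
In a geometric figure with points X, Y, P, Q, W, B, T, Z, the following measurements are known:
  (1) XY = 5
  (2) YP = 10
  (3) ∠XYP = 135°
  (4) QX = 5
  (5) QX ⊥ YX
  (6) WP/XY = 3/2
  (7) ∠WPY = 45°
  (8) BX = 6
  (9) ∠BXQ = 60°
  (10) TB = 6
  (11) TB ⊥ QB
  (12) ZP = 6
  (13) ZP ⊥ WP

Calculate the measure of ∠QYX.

Step 1: By the law of cosines on triangle YXQ: YQ² = 5² + 5² − 2·5·5·cos(90°) = 50, so YQ = 5·√2.
Step 2: By the inverse law of cosines on triangle QYX: cos(∠QYX) = ((5·√2)² + 5² − 5²) / (2·5·√2·5) = 50/70.71 = 0.7071, so ∠QYX = 45°.

Therefore, the measure of angle ∠QYX = 45°.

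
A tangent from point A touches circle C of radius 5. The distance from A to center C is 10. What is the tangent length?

The tangent, radius, and line from the external point to the center form a right triangle.
The right angle is where the tangent meets the radius.
By the Pythagorean theorem: tangent² + 5² = 10²
tangent² = 100 - 25 = 75
tangent = 5*sqrt(3)

5*sqrt(3)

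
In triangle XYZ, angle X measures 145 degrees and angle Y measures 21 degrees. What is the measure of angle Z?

By the triangle angle sum property, the three interior angles of any triangle add up to 180°.
We know angle X = 145° and angle Y = 21°, so their sum is 166°.
Therefore angle Z = 180° - 166° = 14°.

14 degrees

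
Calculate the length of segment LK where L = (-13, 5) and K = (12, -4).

The horizontal distance is |12 - -13| = 25 and the vertical distance is |-4 - 5| = 9.
By the Pythagorean theorem, d = sqrt(25^2 + 9^2) = sqrt(706).

sqrt(706)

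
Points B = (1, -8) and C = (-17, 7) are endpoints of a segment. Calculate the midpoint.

M = ((x₁ + x₂)/2, (y₁ + y₂)/2)
= ((1 + -17)/2, (-8 + 7)/2)
= (-16/2, -1/2) = (-8, -1/2)

(-8, -1/2)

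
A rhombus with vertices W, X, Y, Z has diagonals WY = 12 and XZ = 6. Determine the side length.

Half-diagonals are 6 and 3. side = sqrt(6^2 + 3^2) = sqrt(45) = 3*sqrt(5)

3*sqrt(5)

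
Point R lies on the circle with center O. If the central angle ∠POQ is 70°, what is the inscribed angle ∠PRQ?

An inscribed angle intercepts an arc from a point on the circle, while the central angle intercepts the same arc from the center.
The inscribed angle is always half the central angle: 70° / 2 = 35°.

35°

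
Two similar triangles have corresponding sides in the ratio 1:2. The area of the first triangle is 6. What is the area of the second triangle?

For similar figures, the area ratio equals the square of the side ratio.
Side ratio (the first triangle to the second triangle) = 1:2, so area ratio = 1^2:2^2 = 1:4.
If the area of the first triangle is 6, then the area of the second triangle = 6 * (4/1) = 24.

24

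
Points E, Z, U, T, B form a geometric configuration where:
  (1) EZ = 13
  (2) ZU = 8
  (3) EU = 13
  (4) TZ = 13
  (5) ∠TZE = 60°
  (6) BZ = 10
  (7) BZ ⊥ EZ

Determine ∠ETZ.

Step 1: By the law of cosines on triangle TZE: TE² = 13² + 13² − 2·13·13·cos(60°) = 169, so TE = 13.
Step 2: By the inverse law of cosines on triangle ETZ: cos(∠ETZ) = (13² + 13² − 13²) / (2·13·13) = 169/338 = 0.5, so ∠ETZ = 60°.

Therefore, the measure of angle ∠ETZ = 60°.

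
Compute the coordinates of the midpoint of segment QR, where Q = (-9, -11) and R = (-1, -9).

The midpoint is the point halfway along the segment.
Move half the horizontal distance: -9 + (-1 - -9)/2 = -9 + 8/2 = -5
Move half the vertical distance: -11 + (-9 - -11)/2 = -11 + 2/2 = -10
Midpoint = (-5, -10)

(-5, -10)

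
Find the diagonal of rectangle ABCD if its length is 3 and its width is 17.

d = sqrt(3^2 + 17^2) = sqrt(298)

sqrt(298)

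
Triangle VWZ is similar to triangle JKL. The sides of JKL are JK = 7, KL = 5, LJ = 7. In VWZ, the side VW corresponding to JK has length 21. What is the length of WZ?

k = 21/7 = 3. WZ = 3 * 5 = 15.

15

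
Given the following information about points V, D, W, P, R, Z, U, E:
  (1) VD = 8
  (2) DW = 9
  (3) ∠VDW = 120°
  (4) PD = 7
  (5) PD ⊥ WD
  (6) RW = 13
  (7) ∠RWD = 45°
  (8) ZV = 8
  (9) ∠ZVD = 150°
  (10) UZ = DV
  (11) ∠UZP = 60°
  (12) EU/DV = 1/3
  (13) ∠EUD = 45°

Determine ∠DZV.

Step 1: By the law of cosines on triangle ZVD: ZD² = 8² + 8² − 2·8·8·cos(150°) = 238.85, so ZD ≈ 15.45.
Step 2: By the inverse law of cosines on triangle DZV: cos(∠DZV) = (15.45² + 8² − 8²) / (2·15.45·8) = 238.85/247.28 = 0.9659, so ∠DZV = 15°.

Therefore, the measure of angle ∠DZV = 15°.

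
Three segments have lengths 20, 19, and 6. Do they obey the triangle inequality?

Yes.
The triangle inequality requires that the sum of any two sides exceeds the third.
Here 6 + 19 = 25 > 20, so the condition is met.

Yes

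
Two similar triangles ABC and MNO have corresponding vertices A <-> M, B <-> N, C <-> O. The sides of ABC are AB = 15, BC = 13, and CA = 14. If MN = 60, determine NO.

k = 60/15 = 4. NO = 4 * 13 = 52.

52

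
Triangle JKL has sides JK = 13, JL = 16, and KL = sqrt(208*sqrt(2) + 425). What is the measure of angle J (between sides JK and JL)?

By the inverse law of cosines: cos(J) = (JK² + JL² - KL²) / (2 × JK × JL)
cos(J) = (13² + 16² - (sqrt(208*sqrt(2) + 425))²) / (2 × 13 × 16)
cos(J) = (169 + 256 - (208*sqrt(2) + 425)) / 416
cos(J) = -sqrt(2)/2
J = arccos(-sqrt(2)/2) = 135°

135°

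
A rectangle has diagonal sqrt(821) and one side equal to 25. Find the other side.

The diagonal of a rectangle forms a right triangle with the two sides.
Rearranging the Pythagorean theorem: missing side = sqrt(d^2 - known^2).
= sqrt(821 - 625) = sqrt(196) = 14.

14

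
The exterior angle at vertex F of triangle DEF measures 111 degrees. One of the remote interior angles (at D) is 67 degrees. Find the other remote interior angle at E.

By the exterior angle theorem: exterior angle = sum of remote interior angles.
111 = 67 + angle E
angle E = 111 - 67 = 44 degrees

44 degrees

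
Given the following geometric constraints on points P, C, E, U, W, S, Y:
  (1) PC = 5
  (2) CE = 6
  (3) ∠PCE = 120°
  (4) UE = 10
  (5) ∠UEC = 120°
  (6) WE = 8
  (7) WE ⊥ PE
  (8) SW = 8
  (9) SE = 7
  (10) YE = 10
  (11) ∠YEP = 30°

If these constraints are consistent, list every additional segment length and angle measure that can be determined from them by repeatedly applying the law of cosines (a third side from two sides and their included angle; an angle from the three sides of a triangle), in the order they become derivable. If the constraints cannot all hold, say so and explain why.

The constraints are consistent. Derivable facts, in order:
After 1 step:
- CU = 14
- PE = √91
- ∠ESW = 64.06°
- ∠EWS = 51.89°
- ∠SEW = 64.06°
After 2 steps:
- PW = √155
- PY ≈ 5.08
- ∠CEP = 27°
- ∠CPE = 33°
- ∠CUE = 21.79°
- ∠ECU = 38.21°
After 3 steps:
- ∠EPW = 39.98°
- ∠EPY = 80.03°
- ∠EWP = 50.02°
- ∠EYP = 69.97°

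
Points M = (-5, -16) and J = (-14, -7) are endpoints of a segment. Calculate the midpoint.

The midpoint is the point halfway along the segment.
Move half the horizontal distance: -5 + (-14 - -5)/2 = -5 + -9/2 = -19/2
Move half the vertical distance: -16 + (-7 - -16)/2 = -16 + 9/2 = -23/2
Midpoint = (-19/2, -23/2)

(-19/2, -23/2)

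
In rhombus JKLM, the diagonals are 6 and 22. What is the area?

Area of a rhombus = (d1 * d2) / 2
Area = (6 * 22) / 2
Area = 132 / 2
Area = 66

66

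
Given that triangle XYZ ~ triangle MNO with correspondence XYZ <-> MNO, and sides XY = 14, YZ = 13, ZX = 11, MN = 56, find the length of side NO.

k = 56/14 = 4. NO = 4 * 13 = 52.

52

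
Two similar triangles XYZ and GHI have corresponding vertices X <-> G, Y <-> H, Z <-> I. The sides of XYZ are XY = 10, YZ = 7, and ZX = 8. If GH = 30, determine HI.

Since the triangles are similar, the ratio of corresponding sides is constant.
Scale factor k = GH / XY = 30 / 10 = 3
HI = k * YZ = 3 * 7 = 21

21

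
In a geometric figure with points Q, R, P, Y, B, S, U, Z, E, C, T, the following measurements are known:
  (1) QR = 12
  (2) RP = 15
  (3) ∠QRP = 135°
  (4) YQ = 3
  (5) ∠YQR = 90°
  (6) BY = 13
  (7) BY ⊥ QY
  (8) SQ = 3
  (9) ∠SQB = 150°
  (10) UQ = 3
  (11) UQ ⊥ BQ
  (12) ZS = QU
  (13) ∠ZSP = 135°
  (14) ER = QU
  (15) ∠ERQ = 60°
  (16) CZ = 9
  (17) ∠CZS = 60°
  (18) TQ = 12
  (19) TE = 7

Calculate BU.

Step 1: By the law of cosines on triangle BYQ: BQ² = 13² + 3² − 2·13·3·cos(90°) = 178, so BQ = √178.
Step 2: By the law of cosines on triangle BQU: BU² = √178² + 3² − 2·√178·3·cos(90°) = 187, so BU = √187.

Therefore, the length of BU = √187.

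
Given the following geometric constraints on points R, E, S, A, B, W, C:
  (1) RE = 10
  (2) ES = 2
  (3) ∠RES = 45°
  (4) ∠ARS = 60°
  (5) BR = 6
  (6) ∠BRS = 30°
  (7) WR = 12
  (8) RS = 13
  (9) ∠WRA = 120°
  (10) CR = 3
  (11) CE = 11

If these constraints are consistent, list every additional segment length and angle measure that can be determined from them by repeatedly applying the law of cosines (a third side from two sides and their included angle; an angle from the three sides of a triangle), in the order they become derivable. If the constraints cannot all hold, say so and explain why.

These constraints are not satisfiable: (1), (2) and (3) already determine RS: by the law of cosines RS² = 10² + 2² − 2·10·2·cos(45°) = 75.72, so RS ≈ 8.7, which contradicts (8) RS = 13. No planar figure meets all of them, so nothing further can be derived.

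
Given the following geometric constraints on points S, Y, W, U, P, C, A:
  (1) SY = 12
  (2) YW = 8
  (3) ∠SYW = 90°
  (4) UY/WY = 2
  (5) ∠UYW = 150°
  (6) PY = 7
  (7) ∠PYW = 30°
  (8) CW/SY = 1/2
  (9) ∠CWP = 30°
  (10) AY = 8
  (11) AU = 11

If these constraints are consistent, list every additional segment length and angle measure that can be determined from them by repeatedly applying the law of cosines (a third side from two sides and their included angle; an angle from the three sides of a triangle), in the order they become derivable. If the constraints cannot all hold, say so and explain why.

The constraints are consistent. Derivable facts, in order:
After 1 step:
- SW = 4·√13
- WP ≈ 4
- WU ≈ 23.27
- ∠AUY = 27.23°
- ∠AYU = 38.98°
- ∠UAY = 113.79°
After 2 steps:
- PC ≈ 3.23
- ∠PWY = 61.03°
- ∠SWY = 56.31°
- ∠UWY = 20.1°
- ∠WPY = 88.97°
- ∠WSY = 33.69°
- ∠WUY = 9.9°
After 3 steps:
- ∠CPW = 111.73°
- ∠PCW = 38.27°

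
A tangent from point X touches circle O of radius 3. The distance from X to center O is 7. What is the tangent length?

The tangent, radius, and line from the external point to the center form a right triangle.
The right angle is where the tangent meets the radius.
By the Pythagorean theorem: tangent² + 3² = 7²
tangent² = 49 - 9 = 40
tangent = 2*sqrt(10)

2*sqrt(10)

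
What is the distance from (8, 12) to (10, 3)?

d = sqrt((2)^2 + (-9)^2) = sqrt(85)

sqrt(85)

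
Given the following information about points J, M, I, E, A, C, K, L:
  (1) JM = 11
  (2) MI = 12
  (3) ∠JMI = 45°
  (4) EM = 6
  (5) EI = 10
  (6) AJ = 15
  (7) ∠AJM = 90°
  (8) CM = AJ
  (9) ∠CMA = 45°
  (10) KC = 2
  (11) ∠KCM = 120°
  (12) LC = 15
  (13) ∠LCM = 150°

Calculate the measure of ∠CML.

From the given relations: CM = AJ = 15.
Step 1: By the law of cosines on triangle MCL: ML² = 15² + 15² − 2·15·15·cos(150°) = 839.71, so ML ≈ 28.98.
Step 2: By the inverse law of cosines on triangle CML: cos(∠CML) = (15² + 28.98² − 15²) / (2·15·28.98) = 839.71/869.33 = 0.9659, so ∠CML = 15°.

Therefore, the measure of angle ∠CML = 15°.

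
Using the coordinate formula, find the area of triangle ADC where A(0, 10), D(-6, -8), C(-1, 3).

The Shoelace formula computes the area from vertex coordinates by summing cross products.
For vertices (0,10), (-6,-8), (-1,3):
Signed sum = 0*-8 - -6*10 + -6*3 - -1*-8 + -1*10 - 0*3
= 60 + -26 + -10 = 24
Area = (1/2)|24| = 12.

12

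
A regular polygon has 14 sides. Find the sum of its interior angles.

The sum of interior angles of an n-sided polygon is (n - 2) * 180.
For n = 14: (14 - 2) * 180 = 12 * 180 = 2160 degrees.

2160 degrees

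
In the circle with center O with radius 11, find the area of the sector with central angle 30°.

The full circle has area πr² = π(11)² = 121*pi.
The sector covers 30° out of 360°, a fraction of 1/12.
Sector area = 121*pi × 1/12 = 121*pi/12.

121*pi/12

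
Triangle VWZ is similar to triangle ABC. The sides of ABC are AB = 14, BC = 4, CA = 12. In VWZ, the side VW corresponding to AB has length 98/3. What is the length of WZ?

k = 98/3/14 = 7/3. WZ = 7/3 * 4 = 28/3.

28/3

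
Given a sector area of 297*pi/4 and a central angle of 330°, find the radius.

r² = 360 × 297*pi/4 / (π × 330) = 81, so r = 9.

9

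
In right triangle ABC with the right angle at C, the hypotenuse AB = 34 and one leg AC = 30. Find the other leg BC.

BC = sqrt(34^2 - 30^2) = sqrt(256) = 16

16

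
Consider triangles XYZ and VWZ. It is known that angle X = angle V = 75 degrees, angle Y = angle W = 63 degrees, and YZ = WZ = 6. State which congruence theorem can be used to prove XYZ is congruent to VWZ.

Consider the given information: angle X = angle V = 75 degrees, angle Y = angle W = 63 degrees, and YZ = WZ = 6
This is not SSS or HL: SSS requires all three pairs of sides, but we don't have that. HL only applies to right triangles with matching hypotenuse and leg.
The correct criterion is AAS. Two pairs of corresponding angles and a non-included side are equal (Angle-Angle-Side).

AAS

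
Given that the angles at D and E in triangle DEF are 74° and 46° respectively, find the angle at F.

By the triangle angle sum property, the three interior angles of any triangle add up to 180°.
We know angle D = 74° and angle E = 46°, so their sum is 120°.
Therefore angle F = 180° - 120° = 60°.

60 degrees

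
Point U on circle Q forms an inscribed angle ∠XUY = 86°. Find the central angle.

By the inscribed angle theorem, the central angle is twice the inscribed angle.
Central angle = 2 × 86° = 172°

172°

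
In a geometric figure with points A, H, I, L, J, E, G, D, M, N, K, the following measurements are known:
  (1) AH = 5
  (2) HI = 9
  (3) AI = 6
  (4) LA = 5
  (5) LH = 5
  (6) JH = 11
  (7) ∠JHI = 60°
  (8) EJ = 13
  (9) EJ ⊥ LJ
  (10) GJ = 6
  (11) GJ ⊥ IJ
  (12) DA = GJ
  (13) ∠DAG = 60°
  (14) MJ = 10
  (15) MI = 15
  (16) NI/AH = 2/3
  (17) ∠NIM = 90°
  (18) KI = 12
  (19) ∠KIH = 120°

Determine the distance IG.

Step 1: By the law of cosines on triangle JHI: JI² = 11² + 9² − 2·11·9·cos(60°) = 103, so JI = √103.
Step 2: By the law of cosines on triangle IJG: IG² = √103² + 6² − 2·√103·6·cos(90°) = 139, so IG = √139.

Therefore, the length of IG = √139.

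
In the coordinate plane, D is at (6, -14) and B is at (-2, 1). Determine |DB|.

The horizontal distance is |-2 - 6| = 8 and the vertical distance is |1 - -14| = 15.
By the Pythagorean theorem, d = sqrt(8^2 + 15^2) = sqrt(289) = 17.

17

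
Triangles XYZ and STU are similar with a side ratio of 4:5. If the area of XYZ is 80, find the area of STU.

The ratio of areas of similar triangles = (side ratio)^2.
Side ratio = 4:5, so area ratio = 16:25.
Area of STU / Area of XYZ = 25/16
Area of STU = 80 * 25/16 = 125

125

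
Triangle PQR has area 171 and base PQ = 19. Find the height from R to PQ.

Area = (1/2) * base * height
height = 2 * Area / base
height = 2 * 171 / 19
height = 342 / 19
height = 18

18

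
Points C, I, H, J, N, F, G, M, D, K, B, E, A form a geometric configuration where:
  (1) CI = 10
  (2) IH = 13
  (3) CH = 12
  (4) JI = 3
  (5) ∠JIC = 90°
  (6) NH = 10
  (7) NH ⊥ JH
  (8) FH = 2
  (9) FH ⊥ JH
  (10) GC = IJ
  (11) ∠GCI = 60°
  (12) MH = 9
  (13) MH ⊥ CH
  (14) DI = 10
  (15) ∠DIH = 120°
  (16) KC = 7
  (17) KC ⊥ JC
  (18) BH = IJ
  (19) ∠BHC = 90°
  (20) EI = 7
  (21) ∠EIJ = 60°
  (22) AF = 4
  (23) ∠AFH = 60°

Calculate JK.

Step 1: By the law of cosines on triangle JIC: JC² = 3² + 10² − 2·3·10·cos(90°) = 109, so JC = √109.
Step 2: By the law of cosines on triangle JCK: JK² = √109² + 7² − 2·√109·7·cos(90°) = 158, so JK = √158.

Therefore, the length of JK = √158.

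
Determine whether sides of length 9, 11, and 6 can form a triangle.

Check all three triangle inequalities:
9 + 11 = 20 > 6 ✓
9 + 6 = 15 > 11 ✓
11 + 6 = 17 > 9 ✓
All conditions hold, so these sides form a valid triangle.

Yes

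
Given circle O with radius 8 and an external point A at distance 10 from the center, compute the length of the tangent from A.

Let T be the point of tangency. Then OT ⊥ AT (radius ⊥ tangent).
In right triangle OTA: OA² = OT² + AT²
10² = 8² + AT²
AT² = 36, AT = 6

6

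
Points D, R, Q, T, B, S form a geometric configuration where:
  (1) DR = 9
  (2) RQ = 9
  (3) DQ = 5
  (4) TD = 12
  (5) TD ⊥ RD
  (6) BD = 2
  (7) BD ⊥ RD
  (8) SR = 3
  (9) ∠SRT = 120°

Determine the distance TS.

Step 1: By the law of cosines on triangle RDT: RT² = 9² + 12² − 2·9·12·cos(90°) = 225, so RT = 15.
Step 2: By the law of cosines on triangle TRS: TS² = 15² + 3² − 2·15·3·cos(120°) = 279, so TS = 3·√31.

Therefore, the length of TS = 3·√31.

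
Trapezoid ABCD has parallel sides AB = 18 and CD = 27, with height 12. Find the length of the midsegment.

The midsegment of a trapezoid = (base1 + base2) / 2
midsegment = (18 + 27) / 2
midsegment = 45 / 2
midsegment = 45/2

45/2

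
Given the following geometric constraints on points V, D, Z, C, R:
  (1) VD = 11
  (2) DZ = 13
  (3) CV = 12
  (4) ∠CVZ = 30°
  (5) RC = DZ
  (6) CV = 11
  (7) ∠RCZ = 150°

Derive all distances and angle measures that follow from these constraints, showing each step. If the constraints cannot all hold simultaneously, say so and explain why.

These constraints are not satisfiable: (3) CV = 12 and (6) CV = 11 assign two different lengths to the same segment. No planar figure meets all of them, so nothing further can be derived.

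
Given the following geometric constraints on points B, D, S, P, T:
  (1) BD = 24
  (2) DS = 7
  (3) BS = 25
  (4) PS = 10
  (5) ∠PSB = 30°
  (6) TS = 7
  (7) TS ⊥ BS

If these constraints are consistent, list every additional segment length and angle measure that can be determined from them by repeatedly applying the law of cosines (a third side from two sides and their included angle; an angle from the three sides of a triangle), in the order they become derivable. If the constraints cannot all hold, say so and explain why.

The constraints are consistent. Derivable facts, in order:
After 1 step:
- BP ≈ 17.09
- BT ≈ 25.96
- ∠BDS = 90°
- ∠BSD = 73.74°
- ∠DBS = 16.26°
After 2 steps:
- ∠BPS = 132.99°
- ∠BTS = 74.36°
- ∠PBS = 17.01°
- ∠SBT = 15.64°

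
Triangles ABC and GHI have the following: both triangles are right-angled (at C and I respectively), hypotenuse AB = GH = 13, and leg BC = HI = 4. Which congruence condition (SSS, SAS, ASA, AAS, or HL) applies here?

The given information matches HL: The hypotenuse and one leg of two right triangles are equal (Hypotenuse-Leg).

HL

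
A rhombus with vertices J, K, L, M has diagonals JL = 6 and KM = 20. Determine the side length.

Half-diagonals are 3 and 10. side = sqrt(3^2 + 10^2) = sqrt(109)

sqrt(109)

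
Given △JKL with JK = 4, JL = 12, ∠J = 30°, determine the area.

When two sides and the included angle are known, the area formula is (1/2)ab sin(C).
The height from one side to the opposite vertex is 12 sin(30°) = 6.
Area = (1/2) * 4 * 6 = 12.

12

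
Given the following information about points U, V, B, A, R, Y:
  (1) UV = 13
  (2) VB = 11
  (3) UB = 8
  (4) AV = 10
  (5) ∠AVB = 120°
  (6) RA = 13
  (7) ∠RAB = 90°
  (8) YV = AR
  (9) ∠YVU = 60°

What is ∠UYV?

From the given relations: YV = AR = 13.
Step 1: By the law of cosines on triangle YVU: YU² = 13² + 13² − 2·13·13·cos(60°) = 169, so YU = 13.
Step 2: By the inverse law of cosines on triangle UYV: cos(∠UYV) = (13² + 13² − 13²) / (2·13·13) = 169/338 = 0.5, so ∠UYV = 60°.

Therefore, the measure of angle ∠UYV = 60°.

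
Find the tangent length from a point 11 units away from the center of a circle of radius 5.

The tangent, radius, and line from the external point to the center form a right triangle.
The right angle is where the tangent meets the radius.
By the Pythagorean theorem: tangent² + 5² = 11²
tangent² = 121 - 25 = 96
tangent = 4*sqrt(6)

4*sqrt(6)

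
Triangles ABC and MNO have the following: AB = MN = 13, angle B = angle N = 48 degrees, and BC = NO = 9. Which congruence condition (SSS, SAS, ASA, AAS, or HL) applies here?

Consider the given information: AB = MN = 13, angle B = angle N = 48 degrees, and BC = NO = 9
This is not SSS or AAS: SSS requires all three pairs of sides, but we don't have that. AAS requires two angles and a non-included side.
The correct criterion is SAS. Two pairs of corresponding sides and the included angle are equal (Side-Angle-Side).

SAS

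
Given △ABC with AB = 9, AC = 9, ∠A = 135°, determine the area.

When two sides and the included angle are known, the area formula is (1/2)ab sin(C).
The height from one side to the opposite vertex is 9 sin(135°) = 9*sqrt(2)/2.
Area = (1/2) * 9 * 9*sqrt(2)/2 = 81*sqrt(2)/4.

81*sqrt(2)/4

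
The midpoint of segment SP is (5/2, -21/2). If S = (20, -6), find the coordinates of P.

Using the midpoint formula: M = ((x1 + x2)/2, (y1 + y2)/2)
We know M = (5/2, -21/2) and S = (20, -6)
For x: 5/2 = (20 + x2)/2, so x2 = 2*5/2 - 20 = -15
For y: -21/2 = (-6 + y2)/2, so y2 = 2*-21/2 - -6 = -15
P = (-15, -15)

(-15, -15)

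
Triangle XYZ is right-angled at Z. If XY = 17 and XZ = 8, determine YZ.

By the Pythagorean theorem: YZ^2 = XY^2 - XZ^2
YZ^2 = 17^2 - 8^2 = 289 - 64 = 225
YZ = sqrt(225) = 15

15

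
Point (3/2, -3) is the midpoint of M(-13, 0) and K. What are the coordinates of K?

Using the midpoint formula: M = ((x1 + x2)/2, (y1 + y2)/2)
We know M = (3/2, -3) and M = (-13, 0)
For x: 3/2 = (-13 + x2)/2, so x2 = 2*3/2 - -13 = 16
For y: -3 = (0 + y2)/2, so y2 = 2*-3 - 0 = -6
K = (16, -6)

(16, -6)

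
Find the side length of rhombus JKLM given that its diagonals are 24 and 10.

In a rhombus, the diagonals bisect each other perpendicularly, creating four congruent right triangles.
Each triangle has legs 12 (half of 24) and 5 (half of 10).
The hypotenuse of each right triangle is a side of the rhombus:
side = sqrt(12^2 + 5^2) = sqrt(169) = 13

13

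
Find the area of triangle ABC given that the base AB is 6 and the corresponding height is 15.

Area = (1/2)(6)(15) = 45

45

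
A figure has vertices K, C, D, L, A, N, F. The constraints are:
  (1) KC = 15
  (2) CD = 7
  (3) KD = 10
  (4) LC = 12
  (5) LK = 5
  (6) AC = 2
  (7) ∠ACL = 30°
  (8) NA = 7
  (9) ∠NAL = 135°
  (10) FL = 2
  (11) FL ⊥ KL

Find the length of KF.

Step 1: By the law of cosines on triangle KLF: KF² = 5² + 2² − 2·5·2·cos(90°) = 29, so KF = √29.

Therefore, the length of KF = √29.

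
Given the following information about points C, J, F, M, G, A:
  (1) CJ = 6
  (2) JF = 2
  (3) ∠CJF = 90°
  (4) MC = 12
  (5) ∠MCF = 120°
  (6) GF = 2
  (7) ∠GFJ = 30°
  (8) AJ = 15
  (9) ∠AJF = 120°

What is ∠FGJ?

Step 1: By the law of cosines on triangle GFJ: GJ² = 2² + 2² − 2·2·2·cos(30°) = 1.07, so GJ ≈ 1.04.
Step 2: By the inverse law of cosines on triangle FGJ: cos(∠FGJ) = (2² + 1.04² − 2²) / (2·2·1.04) = 1.07/4.14 = 0.2588, so ∠FGJ = 75°.

Therefore, the measure of angle ∠FGJ = 75°.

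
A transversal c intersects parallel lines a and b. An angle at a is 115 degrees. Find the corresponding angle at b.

When a transversal crosses parallel lines, angles in the same position at each intersection are called corresponding angles.
These are always equal, so the answer is 115 degrees.

115 degrees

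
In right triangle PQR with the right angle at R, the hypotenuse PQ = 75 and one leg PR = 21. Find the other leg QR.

QR = sqrt(75^2 - 21^2) = sqrt(5184) = 72

72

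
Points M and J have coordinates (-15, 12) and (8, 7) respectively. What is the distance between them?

d = sqrt((8 - -15)^2 + (7 - 12)^2)
d = sqrt(23^2 + -5^2)
d = sqrt(529 + 25)
d = sqrt(554)

sqrt(554)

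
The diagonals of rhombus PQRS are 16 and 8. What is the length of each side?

Half-diagonals are 8 and 4. side = sqrt(8^2 + 4^2) = sqrt(80) = 4*sqrt(5)

4*sqrt(5)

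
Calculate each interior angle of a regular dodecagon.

Each interior angle of a regular n-gon is (n - 2) * 180 / n.
For n = 12: (12 - 2) * 180 / 12 = 1800/12 = 150 degrees.

150 degrees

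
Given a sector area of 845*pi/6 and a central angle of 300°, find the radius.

Sector area A = πr² × θ/360, so r² = 360A / (πθ).
r² = 360 × 845*pi/6 / (π × 300)
r² = 169
r = 13

13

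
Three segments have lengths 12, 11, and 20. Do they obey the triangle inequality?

Check all three triangle inequalities:
12 + 11 = 23 > 20 ✓
12 + 20 = 32 > 11 ✓
11 + 20 = 31 > 12 ✓
All conditions hold, so these sides form a valid triangle.

Yes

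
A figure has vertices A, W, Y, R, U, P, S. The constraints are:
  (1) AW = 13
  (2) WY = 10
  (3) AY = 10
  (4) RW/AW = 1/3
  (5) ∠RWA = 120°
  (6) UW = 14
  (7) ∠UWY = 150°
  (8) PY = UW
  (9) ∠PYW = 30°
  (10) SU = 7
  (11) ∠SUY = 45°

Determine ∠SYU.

Step 1: By the law of cosines on triangle UWY: UY² = 14² + 10² − 2·14·10·cos(150°) = 538.49, so UY ≈ 23.21.
Step 2: By the law of cosines on triangle YUS: YS² = 23.21² + 7² − 2·23.21·7·cos(45°) = 357.77, so YS ≈ 18.91.
Step 3: By the inverse law of cosines on triangle SYU: cos(∠SYU) = (18.91² + 23.21² − 7²) / (2·18.91·23.21) = 847.25/877.84 = 0.9652, so ∠SYU = 15.17°.

Therefore, the measure of angle ∠SYU = 15.17°.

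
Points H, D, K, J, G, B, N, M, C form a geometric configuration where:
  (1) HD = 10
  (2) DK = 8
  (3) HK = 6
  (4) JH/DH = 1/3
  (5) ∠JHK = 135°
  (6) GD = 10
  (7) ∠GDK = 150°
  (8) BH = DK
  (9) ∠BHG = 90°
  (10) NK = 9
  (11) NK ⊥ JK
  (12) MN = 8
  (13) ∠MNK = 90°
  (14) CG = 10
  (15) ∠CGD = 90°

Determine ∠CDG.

Step 1: By the law of cosines on triangle DGC: DC² = 10² + 10² − 2·10·10·cos(90°) = 200, so DC = 10·√2.
Step 2: By the inverse law of cosines on triangle CDG: cos(∠CDG) = ((10·√2)² + 10² − 10²) / (2·10·√2·10) = 200/282.84 = 0.7071, so ∠CDG = 45°.

Therefore, the measure of angle ∠CDG = 45°.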